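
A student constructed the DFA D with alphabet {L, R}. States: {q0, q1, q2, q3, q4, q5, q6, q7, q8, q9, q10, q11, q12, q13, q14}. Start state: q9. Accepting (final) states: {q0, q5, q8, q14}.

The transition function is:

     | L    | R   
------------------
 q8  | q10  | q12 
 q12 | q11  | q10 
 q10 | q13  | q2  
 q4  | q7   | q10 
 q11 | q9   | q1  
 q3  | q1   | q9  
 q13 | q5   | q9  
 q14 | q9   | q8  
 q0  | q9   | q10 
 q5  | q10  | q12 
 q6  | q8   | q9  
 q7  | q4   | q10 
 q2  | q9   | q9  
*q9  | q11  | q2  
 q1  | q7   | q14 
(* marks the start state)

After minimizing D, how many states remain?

First remove the unreachable states {q0,q3,q6}; 12 states remain.
Initial partition by acceptance: {q5,q8,q14} | {q1,q2,q4,q7,q9,q10,q11,q12,q13}.
On input R, block {q5,q8,q14} splits into {q5,q8} and {q14}.
Refine {q1,q2,q4,q7,q9,q10,q11,q12,q13} on symbol L: members go to different blocks, giving {q1,q2,q4,q7,q9,q10,q11,q12} and {q13}.
Split {q1,q2,q4,q7,q9,q10,q11,q12} by δ(·,L) → {q1,q2,q4,q7,q9,q11,q12} and {q10}.
Split {q1,q2,q4,q7,q9,q11,q12} by δ(·,R) → {q2,q9,q11} and {q4,q7,q12} and {q1}.
Refine {q2,q9,q11} on symbol R: members go to different blocks, giving {q2,q9} and {q11}.
On input L, block {q2,q9} splits into {q2} and {q9}.
Split {q4,q7,q12} by δ(·,L) → {q4,q7} and {q12}.
The partition is now stable with 10 blocks: {q5,q8} | {q2} | {q14} | {q13} | {q10} | {q4,q7} | {q1} | {q11} | {q9} | {q12}.

10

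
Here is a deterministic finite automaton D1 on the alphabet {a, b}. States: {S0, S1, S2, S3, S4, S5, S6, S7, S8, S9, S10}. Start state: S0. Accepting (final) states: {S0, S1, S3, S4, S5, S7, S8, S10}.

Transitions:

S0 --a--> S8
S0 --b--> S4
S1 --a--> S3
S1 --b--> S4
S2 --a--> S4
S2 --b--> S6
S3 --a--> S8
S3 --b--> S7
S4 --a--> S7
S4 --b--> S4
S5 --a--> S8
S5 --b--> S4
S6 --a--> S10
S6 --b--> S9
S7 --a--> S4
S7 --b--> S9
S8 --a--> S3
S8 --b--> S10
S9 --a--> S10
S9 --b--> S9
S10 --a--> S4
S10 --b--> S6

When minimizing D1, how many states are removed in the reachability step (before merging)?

BFS from S0 reaches {S0, S3, S4, S6, S7, S8, S9, S10}; the 3 state(s) S1, S2, S5 are never visited.

3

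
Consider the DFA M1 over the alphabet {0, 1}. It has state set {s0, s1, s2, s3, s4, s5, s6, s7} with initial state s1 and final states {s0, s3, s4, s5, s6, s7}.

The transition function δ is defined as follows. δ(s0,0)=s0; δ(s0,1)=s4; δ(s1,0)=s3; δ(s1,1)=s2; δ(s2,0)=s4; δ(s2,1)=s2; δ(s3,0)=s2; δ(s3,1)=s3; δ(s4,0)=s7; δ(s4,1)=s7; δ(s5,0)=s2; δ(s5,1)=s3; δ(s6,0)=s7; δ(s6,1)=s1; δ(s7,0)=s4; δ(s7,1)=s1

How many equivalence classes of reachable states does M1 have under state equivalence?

States {s0,s5,s6} cannot be reached from the start state, so discard them.
P0 = {s3,s4,s7} | {s1,s2}.
On input 0, block {s3,s4,s7} splits into {s4,s7} and {s3}.
Refine {s4,s7} on symbol 1: members go to different blocks, giving {s4} and {s7}.
Split {s1,s2} by δ(·,0) → {s1} and {s2}.
No further refinement is possible. Final partition (5 blocks): {s4} | {s1} | {s3} | {s7} | {s2}.

5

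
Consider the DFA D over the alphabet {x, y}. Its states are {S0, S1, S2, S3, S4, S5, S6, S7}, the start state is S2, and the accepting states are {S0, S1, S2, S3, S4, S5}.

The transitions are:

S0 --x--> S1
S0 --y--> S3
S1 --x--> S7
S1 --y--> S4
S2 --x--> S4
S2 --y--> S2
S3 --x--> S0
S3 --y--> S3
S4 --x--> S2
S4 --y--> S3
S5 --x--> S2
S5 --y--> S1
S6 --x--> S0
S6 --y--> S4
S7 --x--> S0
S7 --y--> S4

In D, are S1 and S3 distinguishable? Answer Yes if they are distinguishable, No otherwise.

Yes

First remove the unreachable states {S5,S6}; 6 states remain.
P0 = {S0,S1,S2,S3,S4} | {S7}.
On input x, block {S0,S1,S2,S3,S4} splits into {S0,S2,S3,S4} and {S1}.
Refine {S0,S2,S3,S4} on symbol x: members go to different blocks, giving {S2,S3,S4} and {S0}.
On input x, block {S2,S3,S4} splits into {S2,S4} and {S3}.
Refine {S2,S4} on symbol y: members go to different blocks, giving {S2} and {S4}.
No further refinement is possible. Final partition (6 blocks): {S2} | {S7} | {S1} | {S0} | {S3} | {S4}.
S1 and S3 end up in different blocks, so they are distinguishable. For instance, the string 'x' is accepted from only S3.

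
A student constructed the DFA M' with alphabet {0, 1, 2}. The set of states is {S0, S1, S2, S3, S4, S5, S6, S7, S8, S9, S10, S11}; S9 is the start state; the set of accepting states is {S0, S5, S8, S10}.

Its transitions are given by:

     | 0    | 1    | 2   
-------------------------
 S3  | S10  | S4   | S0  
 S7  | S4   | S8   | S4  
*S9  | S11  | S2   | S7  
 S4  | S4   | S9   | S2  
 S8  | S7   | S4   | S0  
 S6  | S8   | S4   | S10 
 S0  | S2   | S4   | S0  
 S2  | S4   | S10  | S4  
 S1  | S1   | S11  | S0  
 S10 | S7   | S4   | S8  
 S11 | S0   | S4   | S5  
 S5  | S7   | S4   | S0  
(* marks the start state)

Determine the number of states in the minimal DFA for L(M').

Reachable states from the start: {S0,S2,S4,S5,S7,S8,S9,S10,S11}. Unreachable: {S1,S3,S6} — drop them.
Start with accepting vs non-accepting: {S0,S5,S8,S10} | {S2,S4,S7,S9,S11}.
On input 0, block {S2,S4,S7,S9,S11} splits into {S2,S4,S7,S9} and {S11}.
On input 0, block {S2,S4,S7,S9} splits into {S2,S4,S7} and {S9}.
On input 1, block {S2,S4,S7} splits into {S2,S7} and {S4}.
No further refinement is possible. Final partition (5 blocks): {S0,S5,S8,S10} | {S2,S7} | {S11} | {S9} | {S4}.

5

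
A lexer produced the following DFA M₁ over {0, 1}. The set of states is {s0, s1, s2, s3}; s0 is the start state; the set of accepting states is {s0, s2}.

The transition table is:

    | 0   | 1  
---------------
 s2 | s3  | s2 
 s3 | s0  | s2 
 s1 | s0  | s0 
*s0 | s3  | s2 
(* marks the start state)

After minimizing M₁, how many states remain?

2

First remove the unreachable states {s1}; 3 states remain.
P0 = {s0,s2} | {s3}.
Stable partition: {s0,s2} | {s3} — 2 equivalence classes.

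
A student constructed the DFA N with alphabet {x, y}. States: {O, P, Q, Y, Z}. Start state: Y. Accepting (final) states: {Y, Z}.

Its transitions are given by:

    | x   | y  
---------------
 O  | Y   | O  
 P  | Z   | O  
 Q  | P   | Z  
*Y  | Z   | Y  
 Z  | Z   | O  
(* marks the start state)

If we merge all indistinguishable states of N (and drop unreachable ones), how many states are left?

3

First remove the unreachable states {P,Q}; 3 states remain.
P0 = {Y,Z} | {O}.
Refine {Y,Z} on symbol y: members go to different blocks, giving {Y} and {Z}.
The partition is now stable with 3 blocks: {Y} | {O} | {Z}.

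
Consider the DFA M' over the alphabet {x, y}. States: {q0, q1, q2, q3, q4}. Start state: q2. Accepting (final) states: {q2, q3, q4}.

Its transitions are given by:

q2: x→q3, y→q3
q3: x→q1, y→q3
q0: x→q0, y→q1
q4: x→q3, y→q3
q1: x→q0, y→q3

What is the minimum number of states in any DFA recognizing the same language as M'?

4

First remove the unreachable states {q4}; 4 states remain.
Initial partition by acceptance: {q2,q3} | {q0,q1}.
On input x, block {q2,q3} splits into {q2} and {q3}.
Refine {q0,q1} on symbol y: members go to different blocks, giving {q0} and {q1}.
No further refinement is possible. Final partition (4 blocks): {q2} | {q0} | {q3} | {q1}.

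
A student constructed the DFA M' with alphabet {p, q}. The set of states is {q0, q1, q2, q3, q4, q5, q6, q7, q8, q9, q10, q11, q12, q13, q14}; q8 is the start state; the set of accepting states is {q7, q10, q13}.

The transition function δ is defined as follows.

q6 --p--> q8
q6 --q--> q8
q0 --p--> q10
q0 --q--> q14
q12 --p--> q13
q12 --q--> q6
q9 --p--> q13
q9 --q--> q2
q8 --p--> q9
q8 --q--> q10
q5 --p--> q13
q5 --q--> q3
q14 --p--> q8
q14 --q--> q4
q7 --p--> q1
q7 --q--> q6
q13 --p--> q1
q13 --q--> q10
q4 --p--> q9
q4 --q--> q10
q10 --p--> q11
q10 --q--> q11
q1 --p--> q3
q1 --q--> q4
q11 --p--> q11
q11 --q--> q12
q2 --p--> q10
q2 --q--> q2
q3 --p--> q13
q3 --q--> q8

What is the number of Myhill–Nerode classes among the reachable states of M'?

10

Reachable states from the start: {q1,q2,q3,q4,q6,q8,q9,q10,q11,q12,q13}. Unreachable: {q0,q5,q7,q14} — drop them.
Initial partition by acceptance: {q10,q13} | {q1,q2,q3,q4,q6,q8,q9,q11,q12}.
Refine {q10,q13} on symbol q: members go to different blocks, giving {q10} and {q13}.
On input p, block {q1,q2,q3,q4,q6,q8,q9,q11,q12} splits into {q1,q4,q6,q8,q11} and {q3,q9,q12} and {q2}.
Refine {q1,q4,q6,q8,q11} on symbol p: members go to different blocks, giving {q1,q4,q8} and {q6,q11}.
Split {q1,q4,q8} by δ(·,q) → {q4,q8} and {q1}.
Refine {q3,q9,q12} on symbol q: members go to different blocks, giving {q3} and {q9} and {q12}.
On input p, block {q6,q11} splits into {q6} and {q11}.
Stable partition: {q10} | {q4,q8} | {q13} | {q3} | {q2} | {q6} | {q1} | {q9} | {q12} | {q11} — 10 equivalence classes.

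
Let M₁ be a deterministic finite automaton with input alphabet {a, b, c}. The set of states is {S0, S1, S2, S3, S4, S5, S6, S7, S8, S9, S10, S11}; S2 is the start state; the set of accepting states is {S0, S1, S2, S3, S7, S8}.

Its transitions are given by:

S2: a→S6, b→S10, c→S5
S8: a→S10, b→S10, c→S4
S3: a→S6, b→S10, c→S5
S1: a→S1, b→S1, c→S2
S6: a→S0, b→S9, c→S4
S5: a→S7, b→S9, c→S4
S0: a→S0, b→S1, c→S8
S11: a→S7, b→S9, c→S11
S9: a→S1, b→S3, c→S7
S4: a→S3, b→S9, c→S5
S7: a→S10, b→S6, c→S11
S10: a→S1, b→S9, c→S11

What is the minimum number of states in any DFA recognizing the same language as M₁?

5

Every state is reachable, so we keep all 12.
Initial partition by acceptance: {S0,S1,S2,S3,S7,S8} | {S4,S5,S6,S9,S10,S11}.
On input a, block {S0,S1,S2,S3,S7,S8} splits into {S2,S3,S7,S8} and {S0,S1}.
Refine {S4,S5,S6,S9,S10,S11} on symbol a: members go to different blocks, giving {S4,S5,S11} and {S6,S9,S10}.
Refine {S6,S9,S10} on symbol b: members go to different blocks, giving {S6,S10} and {S9}.
The partition is now stable with 5 blocks: {S2,S3,S7,S8} | {S4,S5,S11} | {S0,S1} | {S6,S10} | {S9}.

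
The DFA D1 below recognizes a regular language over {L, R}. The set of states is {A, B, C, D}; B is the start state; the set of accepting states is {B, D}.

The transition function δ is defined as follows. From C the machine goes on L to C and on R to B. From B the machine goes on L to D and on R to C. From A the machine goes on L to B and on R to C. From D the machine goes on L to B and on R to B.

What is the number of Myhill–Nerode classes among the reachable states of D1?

First remove the unreachable states {A}; 3 states remain.
Initial partition by acceptance: {B,D} | {C}.
Split {B,D} by δ(·,R) → {B} and {D}.
The partition is now stable with 3 blocks: {B} | {C} | {D}.

3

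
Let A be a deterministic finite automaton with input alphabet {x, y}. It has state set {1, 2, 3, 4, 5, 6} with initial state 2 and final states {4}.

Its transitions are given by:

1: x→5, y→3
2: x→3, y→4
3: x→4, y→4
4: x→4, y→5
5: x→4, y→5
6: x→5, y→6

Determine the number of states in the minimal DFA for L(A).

First remove the unreachable states {1,6}; 4 states remain.
P0 = {4} | {2,3,5}.
Split {2,3,5} by δ(·,x) → {3,5} and {2}.
On input y, block {3,5} splits into {3} and {5}.
No further refinement is possible. Final partition (4 blocks): {4} | {3} | {2} | {5}.

4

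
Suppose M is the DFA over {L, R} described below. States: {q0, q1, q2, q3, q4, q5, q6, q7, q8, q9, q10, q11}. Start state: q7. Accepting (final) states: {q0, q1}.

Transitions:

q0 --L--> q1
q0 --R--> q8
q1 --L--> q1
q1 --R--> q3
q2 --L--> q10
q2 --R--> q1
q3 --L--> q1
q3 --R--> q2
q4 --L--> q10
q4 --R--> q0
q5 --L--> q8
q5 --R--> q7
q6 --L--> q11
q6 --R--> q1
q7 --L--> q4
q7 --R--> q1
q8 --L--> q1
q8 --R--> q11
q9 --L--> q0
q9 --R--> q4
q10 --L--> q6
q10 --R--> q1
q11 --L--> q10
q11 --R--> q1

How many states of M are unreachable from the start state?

No path from q7 leads to q5, q9; the other 10 states are all reachable.

2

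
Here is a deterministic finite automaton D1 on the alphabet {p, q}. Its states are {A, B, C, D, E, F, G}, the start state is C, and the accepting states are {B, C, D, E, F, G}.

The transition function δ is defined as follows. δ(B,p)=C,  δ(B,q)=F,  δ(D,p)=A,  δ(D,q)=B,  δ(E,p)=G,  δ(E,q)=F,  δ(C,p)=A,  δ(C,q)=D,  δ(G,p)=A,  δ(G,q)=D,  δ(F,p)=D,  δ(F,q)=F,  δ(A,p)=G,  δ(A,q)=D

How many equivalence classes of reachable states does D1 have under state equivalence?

Reachable states from the start: {A,B,C,D,F,G}. Unreachable: {E} — drop them.
Initial partition by acceptance: {B,C,D,F,G} | {A}.
Refine {B,C,D,F,G} on symbol p: members go to different blocks, giving {C,D,G} and {B,F}.
Split {C,D,G} by δ(·,q) → {C,G} and {D}.
On input p, block {B,F} splits into {B} and {F}.
No further refinement is possible. Final partition (5 blocks): {C,G} | {A} | {B} | {D} | {F}.

5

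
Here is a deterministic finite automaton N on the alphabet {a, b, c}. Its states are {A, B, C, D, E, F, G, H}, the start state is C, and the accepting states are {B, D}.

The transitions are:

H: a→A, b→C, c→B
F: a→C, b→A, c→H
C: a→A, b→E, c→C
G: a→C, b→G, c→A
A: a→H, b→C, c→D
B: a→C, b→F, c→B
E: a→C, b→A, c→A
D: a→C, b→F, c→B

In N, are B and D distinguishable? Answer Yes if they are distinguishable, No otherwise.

First remove the unreachable states {G}; 7 states remain.
Initial partition by acceptance: {B,D} | {A,C,E,F,H}.
On input c, block {A,C,E,F,H} splits into {C,E,F} and {A,H}.
On input a, block {C,E,F} splits into {E,F} and {C}.
The partition is now stable with 4 blocks: {B,D} | {E,F} | {A,H} | {C}.
B and D lie in the same block of the stable partition, so they are equivalent — no string distinguishes them.

No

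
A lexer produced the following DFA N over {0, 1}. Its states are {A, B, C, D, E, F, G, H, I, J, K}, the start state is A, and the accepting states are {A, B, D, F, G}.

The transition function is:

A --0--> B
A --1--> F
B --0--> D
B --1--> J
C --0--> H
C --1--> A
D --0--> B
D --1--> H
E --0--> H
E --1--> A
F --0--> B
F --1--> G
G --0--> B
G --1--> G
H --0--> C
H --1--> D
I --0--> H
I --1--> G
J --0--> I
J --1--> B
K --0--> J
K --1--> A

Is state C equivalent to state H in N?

No

States {E,K} cannot be reached from the start state, so discard them.
Start with accepting vs non-accepting: {A,B,D,F,G} | {C,H,I,J}.
On input 1, block {A,B,D,F,G} splits into {A,F,G} and {B,D}.
Refine {C,H,I,J} on symbol 1: members go to different blocks, giving {C,I} and {H,J}.
Stable partition: {A,F,G} | {C,I} | {B,D} | {H,J} — 4 equivalence classes.
C and H end up in different blocks, so they are distinguishable. For instance, the string '11' is accepted from only C.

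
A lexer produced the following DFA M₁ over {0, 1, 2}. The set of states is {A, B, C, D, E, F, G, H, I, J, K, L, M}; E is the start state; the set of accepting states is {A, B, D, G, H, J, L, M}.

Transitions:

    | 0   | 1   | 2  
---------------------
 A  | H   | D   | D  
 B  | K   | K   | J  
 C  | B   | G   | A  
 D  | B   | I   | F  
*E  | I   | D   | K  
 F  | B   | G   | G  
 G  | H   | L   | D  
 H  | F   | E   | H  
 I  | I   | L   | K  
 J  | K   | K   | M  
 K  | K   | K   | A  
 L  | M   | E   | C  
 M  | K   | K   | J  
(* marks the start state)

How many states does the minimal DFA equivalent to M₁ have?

Initial partition by acceptance: {A,B,D,G,H,J,L,M} | {C,E,F,I,K}.
On input 0, block {A,B,D,G,H,J,L,M} splits into {A,D,G,L} and {B,H,J,M}.
On input 1, block {A,D,G,L} splits into {A,G} and {D,L}.
Refine {C,E,F,I,K} on symbol 0: members go to different blocks, giving {E,I,K} and {C,F}.
Refine {E,I,K} on symbol 1: members go to different blocks, giving {E,I} and {K}.
Refine {B,H,J,M} on symbol 0: members go to different blocks, giving {B,J,M} and {H}.
Stable partition: {A,G} | {E,I} | {B,J,M} | {D,L} | {C,F} | {K} | {H} — 7 equivalence classes.

7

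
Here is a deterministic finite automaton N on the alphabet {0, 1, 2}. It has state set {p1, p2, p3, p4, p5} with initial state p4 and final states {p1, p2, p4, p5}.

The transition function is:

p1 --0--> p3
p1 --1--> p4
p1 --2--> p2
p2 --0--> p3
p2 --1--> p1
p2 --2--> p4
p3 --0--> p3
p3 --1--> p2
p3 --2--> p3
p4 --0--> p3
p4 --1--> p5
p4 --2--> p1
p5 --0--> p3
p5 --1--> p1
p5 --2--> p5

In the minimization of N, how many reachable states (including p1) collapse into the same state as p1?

4

Every state is reachable, so we keep all 5.
Start with accepting vs non-accepting: {p1,p2,p4,p5} | {p3}.
No further refinement is possible. Final partition (2 blocks): {p1,p2,p4,p5} | {p3}.
State p1 belongs to the block {p1,p2,p4,p5}, which has 4 states.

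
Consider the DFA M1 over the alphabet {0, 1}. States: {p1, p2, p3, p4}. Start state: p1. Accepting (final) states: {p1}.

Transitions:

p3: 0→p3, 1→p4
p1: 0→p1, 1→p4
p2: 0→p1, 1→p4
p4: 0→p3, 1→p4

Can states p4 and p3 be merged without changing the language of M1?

Yes

States {p2} cannot be reached from the start state, so discard them.
Initial partition by acceptance: {p1} | {p3,p4}.
No further refinement is possible. Final partition (2 blocks): {p1} | {p3,p4}.
p4 and p3 lie in the same block of the stable partition, so they are equivalent — no string distinguishes them.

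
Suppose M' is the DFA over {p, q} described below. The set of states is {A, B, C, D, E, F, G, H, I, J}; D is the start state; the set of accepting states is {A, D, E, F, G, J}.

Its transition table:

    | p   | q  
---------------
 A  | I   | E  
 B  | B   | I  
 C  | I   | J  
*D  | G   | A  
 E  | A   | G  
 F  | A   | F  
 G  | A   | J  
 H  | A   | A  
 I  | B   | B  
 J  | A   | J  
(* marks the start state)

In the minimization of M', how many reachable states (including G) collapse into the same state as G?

First remove the unreachable states {C,F,H}; 7 states remain.
Start with accepting vs non-accepting: {A,D,E,G,J} | {B,I}.
On input p, block {A,D,E,G,J} splits into {D,E,G,J} and {A}.
On input p, block {D,E,G,J} splits into {E,G,J} and {D}.
No further refinement is possible. Final partition (4 blocks): {E,G,J} | {B,I} | {A} | {D}.
State G belongs to the block {E,G,J}, which has 3 states.

3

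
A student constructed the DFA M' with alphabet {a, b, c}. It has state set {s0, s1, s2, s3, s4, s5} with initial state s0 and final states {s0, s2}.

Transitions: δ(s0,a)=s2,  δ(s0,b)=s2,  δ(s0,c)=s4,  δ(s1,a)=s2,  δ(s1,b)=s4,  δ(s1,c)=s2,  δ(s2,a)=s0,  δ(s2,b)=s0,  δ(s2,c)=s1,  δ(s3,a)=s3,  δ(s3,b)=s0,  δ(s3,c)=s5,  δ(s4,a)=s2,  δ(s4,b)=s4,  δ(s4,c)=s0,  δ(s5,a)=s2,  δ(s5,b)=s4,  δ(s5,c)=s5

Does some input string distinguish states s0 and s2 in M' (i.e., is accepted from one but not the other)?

No

First remove the unreachable states {s3,s5}; 4 states remain.
P0 = {s0,s2} | {s1,s4}.
Stable partition: {s0,s2} | {s1,s4} — 2 equivalence classes.
s0 and s2 lie in the same block of the stable partition, so they are equivalent — no string distinguishes them.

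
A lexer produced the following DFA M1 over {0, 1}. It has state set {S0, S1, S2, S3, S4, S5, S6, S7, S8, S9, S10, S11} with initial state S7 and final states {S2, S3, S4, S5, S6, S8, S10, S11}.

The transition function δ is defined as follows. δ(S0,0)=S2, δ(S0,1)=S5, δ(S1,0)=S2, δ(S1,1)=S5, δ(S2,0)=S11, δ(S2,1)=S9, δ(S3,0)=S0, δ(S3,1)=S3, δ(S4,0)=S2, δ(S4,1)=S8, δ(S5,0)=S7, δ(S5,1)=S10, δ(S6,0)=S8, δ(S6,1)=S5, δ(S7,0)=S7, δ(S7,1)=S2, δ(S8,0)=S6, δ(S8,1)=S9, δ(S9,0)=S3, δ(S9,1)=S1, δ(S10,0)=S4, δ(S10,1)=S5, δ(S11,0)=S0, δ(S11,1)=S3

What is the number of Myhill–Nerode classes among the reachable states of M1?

P0 = {S2,S3,S4,S5,S6,S8,S10,S11} | {S0,S1,S7,S9}.
On input 0, block {S2,S3,S4,S5,S6,S8,S10,S11} splits into {S2,S4,S6,S8,S10} and {S3,S5,S11}.
Refine {S2,S4,S6,S8,S10} on symbol 0: members go to different blocks, giving {S4,S6,S8,S10} and {S2}.
Refine {S4,S6,S8,S10} on symbol 0: members go to different blocks, giving {S6,S8,S10} and {S4}.
On input 0, block {S6,S8,S10} splits into {S6,S8} and {S10}.
Refine {S6,S8} on symbol 1: members go to different blocks, giving {S6} and {S8}.
On input 0, block {S0,S1,S7,S9} splits into {S0,S1} and {S7} and {S9}.
Split {S3,S5,S11} by δ(·,0) → {S3,S11} and {S5}.
Stable partition: {S6} | {S0,S1} | {S3,S11} | {S2} | {S4} | {S10} | {S8} | {S7} | {S9} | {S5} — 10 equivalence classes.

10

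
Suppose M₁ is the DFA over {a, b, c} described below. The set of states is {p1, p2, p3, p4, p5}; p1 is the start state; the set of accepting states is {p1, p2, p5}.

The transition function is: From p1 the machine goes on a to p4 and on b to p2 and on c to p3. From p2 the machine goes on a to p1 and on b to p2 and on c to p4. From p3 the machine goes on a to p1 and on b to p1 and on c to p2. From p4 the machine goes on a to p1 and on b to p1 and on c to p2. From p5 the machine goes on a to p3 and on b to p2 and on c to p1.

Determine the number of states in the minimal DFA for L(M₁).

3

First remove the unreachable states {p5}; 4 states remain.
Initial partition by acceptance: {p1,p2} | {p3,p4}.
On input a, block {p1,p2} splits into {p1} and {p2}.
The partition is now stable with 3 blocks: {p1} | {p3,p4} | {p2}.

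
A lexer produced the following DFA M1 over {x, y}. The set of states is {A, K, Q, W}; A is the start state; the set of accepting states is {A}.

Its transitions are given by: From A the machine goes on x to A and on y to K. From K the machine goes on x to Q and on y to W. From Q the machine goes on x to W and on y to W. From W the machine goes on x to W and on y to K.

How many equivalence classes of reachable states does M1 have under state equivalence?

P0 = {A} | {K,Q,W}.
The partition is now stable with 2 blocks: {A} | {K,Q,W}.

2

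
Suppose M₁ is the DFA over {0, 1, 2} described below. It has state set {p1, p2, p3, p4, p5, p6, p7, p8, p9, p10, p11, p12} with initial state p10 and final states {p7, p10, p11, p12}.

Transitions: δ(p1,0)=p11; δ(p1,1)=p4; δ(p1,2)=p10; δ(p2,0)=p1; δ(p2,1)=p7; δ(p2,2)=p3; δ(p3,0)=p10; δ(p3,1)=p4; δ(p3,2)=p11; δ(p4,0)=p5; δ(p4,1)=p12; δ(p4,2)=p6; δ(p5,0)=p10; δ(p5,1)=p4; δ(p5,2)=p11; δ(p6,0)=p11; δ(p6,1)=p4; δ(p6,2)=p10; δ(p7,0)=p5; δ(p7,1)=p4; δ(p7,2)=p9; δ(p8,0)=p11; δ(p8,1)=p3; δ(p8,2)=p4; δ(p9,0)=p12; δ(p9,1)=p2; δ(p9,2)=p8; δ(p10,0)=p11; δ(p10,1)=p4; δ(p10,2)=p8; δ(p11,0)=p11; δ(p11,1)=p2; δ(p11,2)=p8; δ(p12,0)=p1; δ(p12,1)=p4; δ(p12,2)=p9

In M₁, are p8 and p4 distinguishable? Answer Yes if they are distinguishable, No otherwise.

Yes

P0 = {p7,p10,p11,p12} | {p1,p2,p3,p4,p5,p6,p8,p9}.
On input 0, block {p7,p10,p11,p12} splits into {p7,p12} and {p10,p11}.
Split {p1,p2,p3,p4,p5,p6,p8,p9} by δ(·,0) → {p1,p3,p5,p6,p8} and {p2,p4} and {p9}.
Split {p1,p3,p5,p6,p8} by δ(·,1) → {p1,p3,p5,p6} and {p8}.
Stable partition: {p7,p12} | {p1,p3,p5,p6} | {p10,p11} | {p2,p4} | {p9} | {p8} — 6 equivalence classes.
p8 and p4 end up in different blocks, so they are distinguishable. For instance, the string '0' is accepted from only p8.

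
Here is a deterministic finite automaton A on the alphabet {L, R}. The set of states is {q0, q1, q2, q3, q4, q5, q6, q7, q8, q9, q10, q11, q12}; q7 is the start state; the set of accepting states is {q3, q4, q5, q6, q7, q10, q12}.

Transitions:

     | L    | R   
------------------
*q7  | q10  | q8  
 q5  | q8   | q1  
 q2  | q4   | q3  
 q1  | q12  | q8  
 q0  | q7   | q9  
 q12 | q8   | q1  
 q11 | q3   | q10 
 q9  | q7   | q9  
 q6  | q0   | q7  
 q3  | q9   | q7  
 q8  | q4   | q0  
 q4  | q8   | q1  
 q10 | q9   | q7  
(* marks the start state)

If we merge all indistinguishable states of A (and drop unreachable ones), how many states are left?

First remove the unreachable states {q2,q3,q5,q6,q11}; 8 states remain.
Initial partition by acceptance: {q4,q7,q10,q12} | {q0,q1,q8,q9}.
Refine {q4,q7,q10,q12} on symbol L: members go to different blocks, giving {q4,q10,q12} and {q7}.
Refine {q4,q10,q12} on symbol R: members go to different blocks, giving {q4,q12} and {q10}.
Split {q0,q1,q8,q9} by δ(·,L) → {q0,q9} and {q1,q8}.
Split {q1,q8} by δ(·,R) → {q1} and {q8}.
The partition is now stable with 6 blocks: {q4,q12} | {q0,q9} | {q7} | {q10} | {q1} | {q8}.

6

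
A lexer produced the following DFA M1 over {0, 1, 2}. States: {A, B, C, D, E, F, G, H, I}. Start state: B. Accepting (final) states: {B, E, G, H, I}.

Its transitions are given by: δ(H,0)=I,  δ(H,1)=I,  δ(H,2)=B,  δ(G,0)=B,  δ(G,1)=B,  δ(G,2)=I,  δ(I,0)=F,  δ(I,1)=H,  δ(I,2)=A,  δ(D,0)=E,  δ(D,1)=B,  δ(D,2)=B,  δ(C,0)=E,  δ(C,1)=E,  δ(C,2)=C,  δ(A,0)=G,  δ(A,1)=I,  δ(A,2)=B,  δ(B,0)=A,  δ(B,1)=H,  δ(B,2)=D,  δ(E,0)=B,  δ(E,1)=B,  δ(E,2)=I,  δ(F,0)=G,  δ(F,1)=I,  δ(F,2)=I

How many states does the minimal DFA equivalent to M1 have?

States {C} cannot be reached from the start state, so discard them.
P0 = {B,E,G,H,I} | {A,D,F}.
On input 0, block {B,E,G,H,I} splits into {E,G,H} and {B,I}.
Stable partition: {E,G,H} | {A,D,F} | {B,I} — 3 equivalence classes.

3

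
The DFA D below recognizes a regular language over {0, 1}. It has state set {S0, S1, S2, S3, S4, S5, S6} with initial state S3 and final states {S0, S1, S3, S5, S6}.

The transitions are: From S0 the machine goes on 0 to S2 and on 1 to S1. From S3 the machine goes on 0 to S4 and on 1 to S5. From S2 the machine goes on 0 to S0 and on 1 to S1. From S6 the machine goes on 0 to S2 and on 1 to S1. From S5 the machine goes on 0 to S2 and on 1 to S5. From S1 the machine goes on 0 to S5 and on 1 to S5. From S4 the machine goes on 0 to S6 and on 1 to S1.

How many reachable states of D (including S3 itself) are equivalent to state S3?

2

All states are reachable from the start state.
Start with accepting vs non-accepting: {S0,S1,S3,S5,S6} | {S2,S4}.
Refine {S0,S1,S3,S5,S6} on symbol 0: members go to different blocks, giving {S0,S3,S5,S6} and {S1}.
Split {S0,S3,S5,S6} by δ(·,1) → {S0,S6} and {S3,S5}.
The partition is now stable with 4 blocks: {S0,S6} | {S2,S4} | {S1} | {S3,S5}.
The equivalence class containing S3 is {S3,S5}, of size 2.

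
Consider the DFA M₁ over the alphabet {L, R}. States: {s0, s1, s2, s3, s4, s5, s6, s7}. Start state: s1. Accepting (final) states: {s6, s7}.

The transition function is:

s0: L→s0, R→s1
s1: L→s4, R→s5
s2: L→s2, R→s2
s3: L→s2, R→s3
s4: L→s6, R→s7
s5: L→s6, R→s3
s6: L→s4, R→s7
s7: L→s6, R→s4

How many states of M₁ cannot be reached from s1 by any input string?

1

No path from s1 leads to s0; the other 7 states are all reachable.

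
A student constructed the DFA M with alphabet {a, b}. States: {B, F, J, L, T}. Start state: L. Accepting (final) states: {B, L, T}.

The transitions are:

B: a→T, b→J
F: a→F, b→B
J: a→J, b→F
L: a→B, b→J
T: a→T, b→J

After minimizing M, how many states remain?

Initial partition by acceptance: {B,L,T} | {F,J}.
Refine {F,J} on symbol b: members go to different blocks, giving {J} and {F}.
No further refinement is possible. Final partition (3 blocks): {B,L,T} | {J} | {F}.

3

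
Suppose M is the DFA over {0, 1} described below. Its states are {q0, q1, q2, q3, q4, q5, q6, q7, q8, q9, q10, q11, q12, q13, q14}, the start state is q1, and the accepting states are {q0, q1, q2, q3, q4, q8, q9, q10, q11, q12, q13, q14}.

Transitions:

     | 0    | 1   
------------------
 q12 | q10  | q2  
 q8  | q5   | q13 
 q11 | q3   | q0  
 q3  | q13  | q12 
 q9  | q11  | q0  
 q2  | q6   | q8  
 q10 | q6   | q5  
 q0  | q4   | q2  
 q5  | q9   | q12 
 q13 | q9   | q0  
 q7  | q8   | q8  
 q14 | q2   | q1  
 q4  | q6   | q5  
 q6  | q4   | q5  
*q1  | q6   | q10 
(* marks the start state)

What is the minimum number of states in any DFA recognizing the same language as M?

8

First remove the unreachable states {q7,q14}; 13 states remain.
P0 = {q0,q1,q2,q3,q4,q8,q9,q10,q11,q12,q13} | {q5,q6}.
On input 0, block {q0,q1,q2,q3,q4,q8,q9,q10,q11,q12,q13} splits into {q0,q3,q9,q11,q12,q13} and {q1,q2,q4,q8,q10}.
Split {q0,q3,q9,q11,q12,q13} by δ(·,0) → {q3,q9,q11,q13} and {q0,q12}.
Refine {q5,q6} on symbol 0: members go to different blocks, giving {q5} and {q6}.
Refine {q1,q2,q4,q8,q10} on symbol 0: members go to different blocks, giving {q1,q2,q4,q10} and {q8}.
On input 1, block {q1,q2,q4,q10} splits into {q4,q10} and {q1} and {q2}.
No further refinement is possible. Final partition (8 blocks): {q3,q9,q11,q13} | {q5} | {q4,q10} | {q0,q12} | {q6} | {q8} | {q1} | {q2}.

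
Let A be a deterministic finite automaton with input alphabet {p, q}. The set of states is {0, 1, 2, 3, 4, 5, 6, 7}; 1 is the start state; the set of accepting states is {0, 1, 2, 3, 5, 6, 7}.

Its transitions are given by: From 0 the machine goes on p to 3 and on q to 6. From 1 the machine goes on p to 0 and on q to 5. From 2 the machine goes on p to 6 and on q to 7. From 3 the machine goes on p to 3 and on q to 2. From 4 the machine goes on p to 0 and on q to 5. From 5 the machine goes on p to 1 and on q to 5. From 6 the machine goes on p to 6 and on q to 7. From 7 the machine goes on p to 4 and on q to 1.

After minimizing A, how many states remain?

6

All states are reachable from the start state.
Start with accepting vs non-accepting: {0,1,2,3,5,6,7} | {4}.
Split {0,1,2,3,5,6,7} by δ(·,p) → {0,1,2,3,5,6} and {7}.
Refine {0,1,2,3,5,6} on symbol q: members go to different blocks, giving {0,1,3,5} and {2,6}.
Refine {0,1,3,5} on symbol q: members go to different blocks, giving {0,3} and {1,5}.
Refine {1,5} on symbol p: members go to different blocks, giving {1} and {5}.
The partition is now stable with 6 blocks: {0,3} | {4} | {7} | {2,6} | {1} | {5}.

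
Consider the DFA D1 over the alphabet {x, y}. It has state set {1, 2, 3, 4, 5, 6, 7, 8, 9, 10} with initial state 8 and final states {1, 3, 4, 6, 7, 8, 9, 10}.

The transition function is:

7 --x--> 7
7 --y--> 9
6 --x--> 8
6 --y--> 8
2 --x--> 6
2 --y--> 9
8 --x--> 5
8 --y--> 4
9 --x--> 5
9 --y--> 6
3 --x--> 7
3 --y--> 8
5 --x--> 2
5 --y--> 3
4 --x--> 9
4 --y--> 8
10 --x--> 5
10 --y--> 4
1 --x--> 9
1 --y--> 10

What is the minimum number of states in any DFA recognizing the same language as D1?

5

First remove the unreachable states {1,10}; 8 states remain.
Start with accepting vs non-accepting: {3,4,6,7,8,9} | {2,5}.
On input x, block {3,4,6,7,8,9} splits into {3,4,6,7} and {8,9}.
On input x, block {3,4,6,7} splits into {3,7} and {4,6}.
Split {2,5} by δ(·,x) → {2} and {5}.
The partition is now stable with 5 blocks: {3,7} | {2} | {8,9} | {4,6} | {5}.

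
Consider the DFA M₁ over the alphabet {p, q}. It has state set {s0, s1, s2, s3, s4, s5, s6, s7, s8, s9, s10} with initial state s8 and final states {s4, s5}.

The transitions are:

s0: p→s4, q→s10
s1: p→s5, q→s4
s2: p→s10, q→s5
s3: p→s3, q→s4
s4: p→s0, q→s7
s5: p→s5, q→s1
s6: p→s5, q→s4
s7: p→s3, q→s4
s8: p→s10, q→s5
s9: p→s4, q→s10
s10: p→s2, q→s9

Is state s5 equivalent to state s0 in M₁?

Reachable states from the start: {s0,s1,s2,s3,s4,s5,s7,s8,s9,s10}. Unreachable: {s6} — drop them.
Start with accepting vs non-accepting: {s4,s5} | {s0,s1,s2,s3,s7,s8,s9,s10}.
Split {s4,s5} by δ(·,p) → {s4} and {s5}.
On input p, block {s0,s1,s2,s3,s7,s8,s9,s10} splits into {s2,s3,s7,s8,s10} and {s0,s9} and {s1}.
Split {s2,s3,s7,s8,s10} by δ(·,q) → {s2,s8} and {s3,s7} and {s10}.
The partition is now stable with 7 blocks: {s4} | {s2,s8} | {s5} | {s0,s9} | {s1} | {s3,s7} | {s10}.
s5 and s0 end up in different blocks, so they are distinguishable. For instance, the string 'ε' is accepted from only s5.

No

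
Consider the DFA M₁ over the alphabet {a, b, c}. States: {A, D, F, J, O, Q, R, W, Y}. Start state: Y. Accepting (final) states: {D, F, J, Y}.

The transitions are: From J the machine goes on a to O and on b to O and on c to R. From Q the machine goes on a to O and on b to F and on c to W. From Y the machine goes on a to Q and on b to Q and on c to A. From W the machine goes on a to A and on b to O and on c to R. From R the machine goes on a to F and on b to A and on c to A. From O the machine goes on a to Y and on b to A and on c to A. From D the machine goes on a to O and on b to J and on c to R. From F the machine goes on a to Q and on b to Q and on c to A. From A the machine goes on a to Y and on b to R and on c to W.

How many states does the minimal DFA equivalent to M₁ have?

First remove the unreachable states {D,J}; 7 states remain.
Start with accepting vs non-accepting: {F,Y} | {A,O,Q,R,W}.
Split {A,O,Q,R,W} by δ(·,a) → {A,O,R} and {Q,W}.
On input c, block {A,O,R} splits into {O,R} and {A}.
Refine {Q,W} on symbol a: members go to different blocks, giving {Q} and {W}.
Stable partition: {F,Y} | {O,R} | {Q} | {A} | {W} — 5 equivalence classes.

5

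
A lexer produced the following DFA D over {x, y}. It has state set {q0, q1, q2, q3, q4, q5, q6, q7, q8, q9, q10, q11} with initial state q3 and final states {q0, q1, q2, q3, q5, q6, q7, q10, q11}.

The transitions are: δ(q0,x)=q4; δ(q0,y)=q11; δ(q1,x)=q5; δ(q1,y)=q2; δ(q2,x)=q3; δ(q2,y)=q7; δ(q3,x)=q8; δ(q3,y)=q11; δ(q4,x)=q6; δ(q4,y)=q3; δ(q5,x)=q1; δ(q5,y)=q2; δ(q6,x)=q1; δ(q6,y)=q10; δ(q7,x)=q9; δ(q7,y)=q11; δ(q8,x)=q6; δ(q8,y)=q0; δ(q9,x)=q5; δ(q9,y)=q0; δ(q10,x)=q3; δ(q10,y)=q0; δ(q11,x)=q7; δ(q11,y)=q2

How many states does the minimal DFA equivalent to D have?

P0 = {q0,q1,q2,q3,q5,q6,q7,q10,q11} | {q4,q8,q9}.
On input x, block {q0,q1,q2,q3,q5,q6,q7,q10,q11} splits into {q1,q2,q5,q6,q10,q11} and {q0,q3,q7}.
Refine {q1,q2,q5,q6,q10,q11} on symbol x: members go to different blocks, giving {q1,q5,q6} and {q2,q10,q11}.
Split {q2,q10,q11} by δ(·,y) → {q2,q10} and {q11}.
No further refinement is possible. Final partition (5 blocks): {q1,q5,q6} | {q4,q8,q9} | {q0,q3,q7} | {q2,q10} | {q11}.

5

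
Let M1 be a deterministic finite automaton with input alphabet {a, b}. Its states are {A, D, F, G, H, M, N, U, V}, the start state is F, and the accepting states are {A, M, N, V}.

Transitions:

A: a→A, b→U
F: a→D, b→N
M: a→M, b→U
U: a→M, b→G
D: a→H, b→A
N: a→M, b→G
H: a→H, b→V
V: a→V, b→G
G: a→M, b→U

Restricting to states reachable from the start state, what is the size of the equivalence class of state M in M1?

4

Every state is reachable, so we keep all 9.
Initial partition by acceptance: {A,M,N,V} | {D,F,G,H,U}.
Refine {D,F,G,H,U} on symbol a: members go to different blocks, giving {D,F,H} and {G,U}.
Stable partition: {A,M,N,V} | {D,F,H} | {G,U} — 3 equivalence classes.
The equivalence class containing M is {A,M,N,V}, of size 4.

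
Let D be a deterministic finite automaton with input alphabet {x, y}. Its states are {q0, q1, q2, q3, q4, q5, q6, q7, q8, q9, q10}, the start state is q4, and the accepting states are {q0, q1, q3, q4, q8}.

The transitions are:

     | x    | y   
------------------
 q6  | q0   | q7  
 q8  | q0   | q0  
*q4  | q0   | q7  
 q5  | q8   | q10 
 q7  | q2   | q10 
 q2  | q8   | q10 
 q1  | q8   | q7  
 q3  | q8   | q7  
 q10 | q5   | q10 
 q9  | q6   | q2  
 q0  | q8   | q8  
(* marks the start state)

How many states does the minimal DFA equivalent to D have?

Reachable states from the start: {q0,q2,q4,q5,q7,q8,q10}. Unreachable: {q1,q3,q6,q9} — drop them.
Initial partition by acceptance: {q0,q4,q8} | {q2,q5,q7,q10}.
On input y, block {q0,q4,q8} splits into {q0,q8} and {q4}.
Split {q2,q5,q7,q10} by δ(·,x) → {q2,q5} and {q7,q10}.
No further refinement is possible. Final partition (4 blocks): {q0,q8} | {q2,q5} | {q4} | {q7,q10}.

4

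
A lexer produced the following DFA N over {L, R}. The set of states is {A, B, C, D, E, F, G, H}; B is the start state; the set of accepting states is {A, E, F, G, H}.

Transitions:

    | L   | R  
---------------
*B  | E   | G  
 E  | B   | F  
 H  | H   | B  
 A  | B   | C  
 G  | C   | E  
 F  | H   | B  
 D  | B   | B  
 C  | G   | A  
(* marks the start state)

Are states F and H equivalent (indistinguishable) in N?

States {D} cannot be reached from the start state, so discard them.
Start with accepting vs non-accepting: {A,E,F,G,H} | {B,C}.
Split {A,E,F,G,H} by δ(·,L) → {A,E,G} and {F,H}.
On input R, block {A,E,G} splits into {A} and {E} and {G}.
On input L, block {B,C} splits into {B} and {C}.
Stable partition: {A} | {B} | {F,H} | {E} | {G} | {C} — 6 equivalence classes.
F and H lie in the same block of the stable partition, so they are equivalent — no string distinguishes them.

Yes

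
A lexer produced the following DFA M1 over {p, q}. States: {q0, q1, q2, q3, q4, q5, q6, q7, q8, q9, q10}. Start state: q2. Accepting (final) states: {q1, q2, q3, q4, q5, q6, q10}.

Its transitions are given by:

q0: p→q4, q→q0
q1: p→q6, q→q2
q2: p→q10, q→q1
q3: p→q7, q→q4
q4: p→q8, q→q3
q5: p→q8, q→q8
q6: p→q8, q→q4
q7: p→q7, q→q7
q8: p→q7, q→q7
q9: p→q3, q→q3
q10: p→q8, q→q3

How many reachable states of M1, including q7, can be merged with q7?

2

Reachable states from the start: {q1,q2,q3,q4,q6,q7,q8,q10}. Unreachable: {q0,q5,q9} — drop them.
P0 = {q1,q2,q3,q4,q6,q10} | {q7,q8}.
On input p, block {q1,q2,q3,q4,q6,q10} splits into {q3,q4,q6,q10} and {q1,q2}.
No further refinement is possible. Final partition (3 blocks): {q3,q4,q6,q10} | {q7,q8} | {q1,q2}.
State q7 belongs to the block {q7,q8}, which has 2 states.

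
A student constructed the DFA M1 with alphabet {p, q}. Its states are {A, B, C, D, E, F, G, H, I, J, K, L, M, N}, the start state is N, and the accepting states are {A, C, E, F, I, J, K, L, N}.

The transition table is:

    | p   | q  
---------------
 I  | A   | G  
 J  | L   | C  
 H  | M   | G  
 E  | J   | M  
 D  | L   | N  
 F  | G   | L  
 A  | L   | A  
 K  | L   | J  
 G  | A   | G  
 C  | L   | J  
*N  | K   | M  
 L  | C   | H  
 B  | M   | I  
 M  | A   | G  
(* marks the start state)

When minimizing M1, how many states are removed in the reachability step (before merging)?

5

No path from N leads to B, D, E, F, I; the other 9 states are all reachable.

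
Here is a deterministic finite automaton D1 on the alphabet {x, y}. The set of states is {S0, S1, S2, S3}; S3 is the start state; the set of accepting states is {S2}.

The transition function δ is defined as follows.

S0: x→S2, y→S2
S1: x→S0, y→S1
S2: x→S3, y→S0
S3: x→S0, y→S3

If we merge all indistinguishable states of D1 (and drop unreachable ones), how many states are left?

3

First remove the unreachable states {S1}; 3 states remain.
P0 = {S2} | {S0,S3}.
Split {S0,S3} by δ(·,x) → {S0} and {S3}.
No further refinement is possible. Final partition (3 blocks): {S2} | {S0} | {S3}.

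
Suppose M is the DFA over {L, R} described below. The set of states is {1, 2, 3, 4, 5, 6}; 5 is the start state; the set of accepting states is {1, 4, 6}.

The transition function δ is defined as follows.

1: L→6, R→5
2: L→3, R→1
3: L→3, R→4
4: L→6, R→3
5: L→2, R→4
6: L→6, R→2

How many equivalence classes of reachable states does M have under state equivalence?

2

Every state is reachable, so we keep all 6.
P0 = {1,4,6} | {2,3,5}.
Stable partition: {1,4,6} | {2,3,5} — 2 equivalence classes.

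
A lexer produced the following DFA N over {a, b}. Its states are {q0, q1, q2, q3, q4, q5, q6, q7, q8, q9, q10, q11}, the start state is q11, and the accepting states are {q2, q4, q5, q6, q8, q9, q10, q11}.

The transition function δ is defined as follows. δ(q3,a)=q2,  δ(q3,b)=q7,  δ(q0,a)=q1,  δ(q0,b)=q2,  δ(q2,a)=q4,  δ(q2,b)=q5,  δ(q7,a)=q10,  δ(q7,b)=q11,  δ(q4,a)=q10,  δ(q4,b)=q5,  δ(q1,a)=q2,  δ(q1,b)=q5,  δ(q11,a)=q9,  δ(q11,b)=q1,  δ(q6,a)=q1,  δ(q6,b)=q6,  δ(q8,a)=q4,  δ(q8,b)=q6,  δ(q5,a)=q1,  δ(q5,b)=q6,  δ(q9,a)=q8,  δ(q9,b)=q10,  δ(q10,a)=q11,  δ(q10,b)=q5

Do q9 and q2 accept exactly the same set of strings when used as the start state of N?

States {q0,q3,q7} cannot be reached from the start state, so discard them.
Initial partition by acceptance: {q2,q4,q5,q6,q8,q9,q10,q11} | {q1}.
On input a, block {q2,q4,q5,q6,q8,q9,q10,q11} splits into {q2,q4,q8,q9,q10,q11} and {q5,q6}.
Refine {q2,q4,q8,q9,q10,q11} on symbol b: members go to different blocks, giving {q2,q4,q8,q10} and {q9} and {q11}.
Refine {q2,q4,q8,q10} on symbol a: members go to different blocks, giving {q2,q4,q8} and {q10}.
Split {q2,q4,q8} by δ(·,a) → {q2,q8} and {q4}.
No further refinement is possible. Final partition (7 blocks): {q2,q8} | {q1} | {q5,q6} | {q9} | {q11} | {q10} | {q4}.
q9 and q2 end up in different blocks, so they are distinguishable. For instance, the string 'ba' is accepted from only q9.

No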